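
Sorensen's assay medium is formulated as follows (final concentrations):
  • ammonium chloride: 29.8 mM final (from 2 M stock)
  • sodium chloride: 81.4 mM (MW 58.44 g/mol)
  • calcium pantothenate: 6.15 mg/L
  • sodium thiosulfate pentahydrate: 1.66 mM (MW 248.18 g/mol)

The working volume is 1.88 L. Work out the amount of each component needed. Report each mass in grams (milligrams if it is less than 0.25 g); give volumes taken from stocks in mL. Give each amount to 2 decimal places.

Working volume: 1.88 L.
ammonium chloride: C1V1 = C2V2 → 29.8 mM × 1880 mL ÷ 2000 mM = 28.01 mL
sodium chloride: 81.4 mmol/L × 58.44 g/mol × 1.88 L ÷ 1000 = 8.94 g
calcium pantothenate: 6.15 mg/L × 1.88 L = 11.56 mg
sodium thiosulfate pentahydrate: 1.66 mmol/L × 248.18 g/mol × 1.88 L ÷ 1000 = 0.77 g

ammonium chloride 28.01 mL; sodium chloride 8.94 g; calcium pantothenate 11.56 mg; sodium thiosulfate pentahydrate 0.77 g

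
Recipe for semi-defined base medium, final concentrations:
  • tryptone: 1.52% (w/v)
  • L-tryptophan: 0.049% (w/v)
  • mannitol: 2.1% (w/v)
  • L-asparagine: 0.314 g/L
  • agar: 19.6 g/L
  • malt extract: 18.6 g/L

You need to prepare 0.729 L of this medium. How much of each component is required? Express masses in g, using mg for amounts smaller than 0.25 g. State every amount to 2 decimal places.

tryptone 11.08 g; L-tryptophan 0.36 g; mannitol 15.31 g; L-asparagine 228.91 mg; agar 14.29 g; malt extract 13.56 g

Working volume: 0.729 L.
tryptone: 1.52 g per 100 mL × 729 mL ÷ 100 = 11.08 g
L-tryptophan: 0.049% w/v = 0.49 g/L → 0.49 × 0.729 L = 0.36 g
mannitol: 2.1% w/v = 21 g/L → 21 × 0.729 L = 15.31 g
L-asparagine: 0.314 g/L × 0.729 L = 0.228906 g = 228.91 mg
agar: 19.6 g/L × 0.729 L = 14.29 g
malt extract: 18.6 g/L × 0.729 L = 13.56 g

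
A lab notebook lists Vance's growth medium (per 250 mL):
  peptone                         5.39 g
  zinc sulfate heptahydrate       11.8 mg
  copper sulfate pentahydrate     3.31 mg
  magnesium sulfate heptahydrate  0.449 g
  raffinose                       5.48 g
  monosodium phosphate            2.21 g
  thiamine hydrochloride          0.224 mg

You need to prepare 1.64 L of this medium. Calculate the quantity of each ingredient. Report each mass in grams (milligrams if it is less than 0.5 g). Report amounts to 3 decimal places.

Ratio of target to recipe volume: 1640 / 250 = 6.56.
peptone: 5.39 g × (1640 mL / 250 mL) = 35.358 g
zinc sulfate heptahydrate: 11.8 mg × (1640 mL / 250 mL) = 77.408 mg
copper sulfate pentahydrate: 3.31 mg × (1640 mL / 250 mL) = 21.714 mg
magnesium sulfate heptahydrate: 0.449 g × (1640 mL / 250 mL) = 2.945 g
raffinose: 5.48 g × (1640 mL / 250 mL) = 35.949 g
monosodium phosphate: 2.21 g × (1640 mL / 250 mL) = 14.498 g
thiamine hydrochloride: 0.224 mg × (1640 mL / 250 mL) = 1.469 mg

peptone 35.358 g; zinc sulfate heptahydrate 77.408 mg; copper sulfate pentahydrate 21.714 mg; magnesium sulfate heptahydrate 2.945 g; raffinose 35.949 g; monosodium phosphate 14.498 g; thiamine hydrochloride 1.469 mg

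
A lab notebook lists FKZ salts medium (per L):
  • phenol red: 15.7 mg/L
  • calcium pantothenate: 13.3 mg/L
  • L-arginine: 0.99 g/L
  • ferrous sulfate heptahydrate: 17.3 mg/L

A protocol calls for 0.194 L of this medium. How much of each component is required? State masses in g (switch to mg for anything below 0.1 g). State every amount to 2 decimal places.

Working volume: 0.194 L.
phenol red: 15.7 mg/L × 0.194 L = 3.05 mg
calcium pantothenate: 13.3 mg/L × 0.194 L = 2.58 mg
L-arginine: 0.99 g/L × 0.194 L = 0.19 g
ferrous sulfate heptahydrate: 17.3 mg/L × 0.194 L = 3.36 mg

phenol red 3.05 mg; calcium pantothenate 2.58 mg; L-arginine 0.19 g; ferrous sulfate heptahydrate 3.36 mg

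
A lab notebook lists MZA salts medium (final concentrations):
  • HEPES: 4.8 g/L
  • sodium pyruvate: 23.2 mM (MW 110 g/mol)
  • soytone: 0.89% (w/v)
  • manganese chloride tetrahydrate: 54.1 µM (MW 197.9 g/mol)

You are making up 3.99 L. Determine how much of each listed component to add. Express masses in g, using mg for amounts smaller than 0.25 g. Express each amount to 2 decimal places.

Working volume: 3.99 L.
HEPES: 4.8 g/L × 3.99 L = 19.15 g
sodium pyruvate: 23.2 mmol/L × 110 g/mol × 3.99 L ÷ 1000 = 10.18 g
soytone: 0.89% w/v = 8.9 g/L → 8.9 × 3.99 L = 35.51 g
manganese chloride tetrahydrate: 54.1 µmol/L × 197.9 g/mol × 3.99 L ÷ 1000 = 42.72 mg

HEPES 19.15 g; sodium pyruvate 10.18 g; soytone 35.51 g; manganese chloride tetrahydrate 42.72 mg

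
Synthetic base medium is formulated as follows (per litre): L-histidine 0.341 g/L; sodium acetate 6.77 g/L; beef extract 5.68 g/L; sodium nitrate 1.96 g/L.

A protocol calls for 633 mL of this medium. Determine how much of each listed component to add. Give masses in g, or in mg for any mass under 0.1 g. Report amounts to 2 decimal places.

Scale factor relative to 1 L: 0.633.
L-histidine: 0.341 g/L × 0.633 L = 0.22 g
sodium acetate: 6.77 g/L × 0.633 L = 4.29 g
beef extract: 5.68 g/L × 0.633 L = 3.60 g
sodium nitrate: 1.96 g/L × 0.633 L = 1.24 g

L-histidine 0.22 g; sodium acetate 4.29 g; beef extract 3.60 g; sodium nitrate 1.24 g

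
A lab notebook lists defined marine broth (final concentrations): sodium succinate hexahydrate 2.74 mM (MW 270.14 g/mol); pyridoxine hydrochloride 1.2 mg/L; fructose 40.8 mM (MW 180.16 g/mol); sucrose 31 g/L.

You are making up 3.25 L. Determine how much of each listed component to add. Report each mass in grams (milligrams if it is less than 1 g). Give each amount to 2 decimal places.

sodium succinate hexahydrate 2.41 g; pyridoxine hydrochloride 3.90 mg; fructose 23.89 g; sucrose 100.75 g

Working volume: 3.25 L.
sodium succinate hexahydrate: 2.74 mmol/L × 270.14 g/mol × 3.25 L ÷ 1000 = 2.41 g
pyridoxine hydrochloride: 1.2 mg/L × 3.25 L = 3.90 mg
fructose: 40.8 mmol/L × 180.16 g/mol × 3.25 L ÷ 1000 = 23.89 g
sucrose: 31 g/L × 3.25 L = 100.75 g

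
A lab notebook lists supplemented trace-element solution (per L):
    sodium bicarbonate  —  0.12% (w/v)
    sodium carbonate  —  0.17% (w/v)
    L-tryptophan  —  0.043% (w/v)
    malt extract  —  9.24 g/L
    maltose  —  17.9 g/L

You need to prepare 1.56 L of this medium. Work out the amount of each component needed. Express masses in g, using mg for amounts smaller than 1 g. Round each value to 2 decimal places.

Working volume: 1.56 L.
sodium bicarbonate: 0.12 g per 100 mL × 1560 mL ÷ 100 = 1.87 g
sodium carbonate: 0.17% w/v = 1.7 g/L → 1.7 × 1.56 L = 2.65 g
L-tryptophan: 0.043% w/v = 0.43 g/L → 0.43 × 1.56 L = 0.6708 g = 670.80 mg
malt extract: 9.24 g/L × 1.56 L = 14.41 g
maltose: 17.9 g/L × 1.56 L = 27.92 g

sodium bicarbonate 1.87 g; sodium carbonate 2.65 g; L-tryptophan 670.80 mg; malt extract 14.41 g; maltose 27.92 g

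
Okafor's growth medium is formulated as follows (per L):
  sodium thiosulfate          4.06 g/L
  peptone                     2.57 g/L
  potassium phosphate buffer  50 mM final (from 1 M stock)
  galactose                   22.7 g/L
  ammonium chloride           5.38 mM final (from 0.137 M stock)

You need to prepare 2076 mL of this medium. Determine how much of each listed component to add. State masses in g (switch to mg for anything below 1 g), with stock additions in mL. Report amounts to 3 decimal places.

sodium thiosulfate 8.429 g; peptone 5.335 g; potassium phosphate buffer 103.800 mL; galactose 47.125 g; ammonium chloride 81.525 mL

Scale factor relative to 1 L: 2.076.
sodium thiosulfate: 4.06 g/L × 2.076 L = 8.429 g
peptone: 2.57 g/L × 2.076 L = 5.335 g
potassium phosphate buffer: dilute stock: 50 mM × 2076 mL ÷ 1000 mM = 103.800 mL
galactose: 22.7 g/L × 2.076 L = 47.125 g
ammonium chloride: dilute stock: 5.38 mM × 2076 mL ÷ 137 mM = 81.525 mL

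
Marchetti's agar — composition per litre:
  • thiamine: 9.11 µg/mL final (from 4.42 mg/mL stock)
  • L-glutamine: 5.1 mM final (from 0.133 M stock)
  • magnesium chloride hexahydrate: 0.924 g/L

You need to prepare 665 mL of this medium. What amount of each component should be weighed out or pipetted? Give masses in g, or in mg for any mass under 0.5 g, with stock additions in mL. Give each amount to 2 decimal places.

Scale factor relative to 1 L: 0.665.
thiamine: dilute stock: 9.11 µg/mL × 665 mL ÷ 4420 µg/mL = 1.37 mL
L-glutamine: C1V1 = C2V2 → 5.1 mM × 665 mL ÷ 133 mM = 25.50 mL
magnesium chloride hexahydrate: 0.924 g/L × 0.665 L = 0.61 g

thiamine 1.37 mL; L-glutamine 25.50 mL; magnesium chloride hexahydrate 0.61 g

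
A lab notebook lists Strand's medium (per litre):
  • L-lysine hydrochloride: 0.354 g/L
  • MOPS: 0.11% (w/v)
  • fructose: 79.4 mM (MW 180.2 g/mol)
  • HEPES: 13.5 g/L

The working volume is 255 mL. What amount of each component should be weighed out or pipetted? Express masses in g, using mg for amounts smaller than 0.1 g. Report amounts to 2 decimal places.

Scale factor relative to 1 L: 0.255.
L-lysine hydrochloride: 0.354 g/L × 0.255 L = 0.09027 g = 90.27 mg
MOPS: 0.11% w/v = 1.1 g/L → 1.1 × 0.255 L = 0.28 g
fructose: 79.4 mmol/L × 180.2 g/mol × 0.255 L ÷ 1000 = 3.65 g
HEPES: 13.5 g/L × 0.255 L = 3.44 g

L-lysine hydrochloride 90.27 mg; MOPS 0.28 g; fructose 3.65 g; HEPES 3.44 g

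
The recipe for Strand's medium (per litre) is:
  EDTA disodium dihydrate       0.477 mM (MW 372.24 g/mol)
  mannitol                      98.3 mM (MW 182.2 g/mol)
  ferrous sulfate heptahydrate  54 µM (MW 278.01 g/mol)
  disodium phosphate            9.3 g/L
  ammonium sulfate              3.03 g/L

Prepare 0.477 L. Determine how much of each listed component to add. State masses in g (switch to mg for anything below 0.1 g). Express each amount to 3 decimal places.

EDTA disodium dihydrate 84.695 mg; mannitol 8.543 g; ferrous sulfate heptahydrate 7.161 mg; disodium phosphate 4.436 g; ammonium sulfate 1.445 g

Working volume: 0.477 L.
EDTA disodium dihydrate: 0.477 mmol/L × 372.24 mg/mmol × 0.477 L = 84.695 mg
mannitol: 98.3 mmol/L × 182.2 g/mol × 0.477 L ÷ 1000 = 8.543 g
ferrous sulfate heptahydrate: 54 µmol/L × 278.01 g/mol × 0.477 L ÷ 1000 = 7.161 mg
disodium phosphate: 9.3 g/L × 0.477 L = 4.436 g
ammonium sulfate: 3.03 g/L × 0.477 L = 1.445 g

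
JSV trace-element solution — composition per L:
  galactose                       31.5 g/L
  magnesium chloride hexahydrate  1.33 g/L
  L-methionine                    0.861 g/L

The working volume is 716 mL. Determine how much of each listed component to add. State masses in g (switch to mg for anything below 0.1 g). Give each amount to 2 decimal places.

galactose 22.55 g; magnesium chloride hexahydrate 0.95 g; L-methionine 0.62 g

Scale factor relative to 1 L: 0.716.
galactose: 31.5 g/L × 0.716 L = 22.55 g
magnesium chloride hexahydrate: 1.33 g/L × 0.716 L = 0.95 g
L-methionine: 0.861 g/L × 0.716 L = 0.62 g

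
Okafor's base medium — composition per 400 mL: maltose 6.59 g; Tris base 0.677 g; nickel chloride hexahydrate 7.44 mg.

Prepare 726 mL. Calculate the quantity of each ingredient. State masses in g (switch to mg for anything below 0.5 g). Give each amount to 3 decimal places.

Scale factor = 726 mL / 400 mL = 1.815.
maltose: 6.59 g × (726 mL / 400 mL) = 11.961 g
Tris base: 0.677 g × (726 mL / 400 mL) = 1.229 g
nickel chloride hexahydrate: 7.44 mg × (726 mL / 400 mL) = 13.504 mg

maltose 11.961 g; Tris base 1.229 g; nickel chloride hexahydrate 13.504 mg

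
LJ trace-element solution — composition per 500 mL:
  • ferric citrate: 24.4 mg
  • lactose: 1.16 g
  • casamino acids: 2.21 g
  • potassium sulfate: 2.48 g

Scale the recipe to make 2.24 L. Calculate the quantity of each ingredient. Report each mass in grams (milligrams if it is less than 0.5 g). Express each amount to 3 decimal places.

Scale factor = 2240 mL / 500 mL = 4.48.
ferric citrate: 24.4 mg × (2240 mL / 500 mL) = 109.312 mg
lactose: 1.16 g × (2240 mL / 500 mL) = 5.197 g
casamino acids: 2.21 g × (2240 mL / 500 mL) = 9.901 g
potassium sulfate: 2.48 g × (2240 mL / 500 mL) = 11.110 g

ferric citrate 109.312 mg; lactose 5.197 g; casamino acids 9.901 g; potassium sulfate 11.110 g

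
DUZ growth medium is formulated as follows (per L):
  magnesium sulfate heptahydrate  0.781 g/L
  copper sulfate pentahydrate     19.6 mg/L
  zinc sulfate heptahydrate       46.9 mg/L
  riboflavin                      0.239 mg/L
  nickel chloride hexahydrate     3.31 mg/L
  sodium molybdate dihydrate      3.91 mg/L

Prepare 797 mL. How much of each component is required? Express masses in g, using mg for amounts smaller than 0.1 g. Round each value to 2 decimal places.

magnesium sulfate heptahydrate 0.62 g; copper sulfate pentahydrate 15.62 mg; zinc sulfate heptahydrate 37.38 mg; riboflavin 0.19 mg; nickel chloride hexahydrate 2.64 mg; sodium molybdate dihydrate 3.12 mg

Target volume = 797 mL = 0.797 L.
magnesium sulfate heptahydrate: 0.781 g/L × 0.797 L = 0.62 g
copper sulfate pentahydrate: 19.6 mg/L × 0.797 L = 15.62 mg
zinc sulfate heptahydrate: 46.9 mg/L × 0.797 L = 37.38 mg
riboflavin: 0.239 mg/L × 0.797 L = 0.19 mg
nickel chloride hexahydrate: 3.31 mg/L × 0.797 L = 2.64 mg
sodium molybdate dihydrate: 3.91 mg/L × 0.797 L = 3.12 mg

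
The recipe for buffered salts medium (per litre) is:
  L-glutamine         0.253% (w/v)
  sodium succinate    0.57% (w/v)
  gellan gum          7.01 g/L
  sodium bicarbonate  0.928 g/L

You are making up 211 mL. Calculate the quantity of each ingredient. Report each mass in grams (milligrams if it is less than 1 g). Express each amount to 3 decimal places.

Target volume = 211 mL = 0.211 L.
L-glutamine: 0.253 g per 100 mL × 211 mL ÷ 100 = 0.53383 g = 533.830 mg
sodium succinate: 0.57 g per 100 mL × 211 mL ÷ 100 = 1.203 g
gellan gum: 7.01 g/L × 0.211 L = 1.479 g
sodium bicarbonate: 0.928 g/L × 0.211 L = 0.195808 g = 195.808 mg

L-glutamine 533.830 mg; sodium succinate 1.203 g; gellan gum 1.479 g; sodium bicarbonate 195.808 mg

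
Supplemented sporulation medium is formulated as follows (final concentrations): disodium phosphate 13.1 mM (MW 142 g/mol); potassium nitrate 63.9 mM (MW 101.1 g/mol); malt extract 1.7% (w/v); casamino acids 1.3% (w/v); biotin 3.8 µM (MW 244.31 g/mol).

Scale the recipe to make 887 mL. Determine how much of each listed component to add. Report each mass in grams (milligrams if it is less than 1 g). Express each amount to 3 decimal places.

Working volume: 887 mL = 0.887 L.
disodium phosphate: 13.1 mmol/L × 142 g/mol × 0.887 L ÷ 1000 = 1.650 g
potassium nitrate: 63.9 mmol/L × 101.1 g/mol × 0.887 L ÷ 1000 = 5.730 g
malt extract: 1.7% w/v = 17 g/L → 17 × 0.887 L = 15.079 g
casamino acids: 1.3% w/v = 13 g/L → 13 × 0.887 L = 11.531 g
biotin: 3.8 µmol/L × 244.31 g/mol × 0.887 L ÷ 1000 = 0.823 mg

disodium phosphate 1.650 g; potassium nitrate 5.730 g; malt extract 15.079 g; casamino acids 11.531 g; biotin 0.823 mg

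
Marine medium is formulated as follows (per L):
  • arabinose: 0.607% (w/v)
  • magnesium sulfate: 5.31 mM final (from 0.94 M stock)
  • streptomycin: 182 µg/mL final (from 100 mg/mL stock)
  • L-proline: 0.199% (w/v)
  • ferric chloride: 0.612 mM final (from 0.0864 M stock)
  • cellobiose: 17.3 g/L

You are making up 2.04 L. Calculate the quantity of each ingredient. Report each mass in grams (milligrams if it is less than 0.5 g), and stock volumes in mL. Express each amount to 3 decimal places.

arabinose 12.383 g; magnesium sulfate 11.524 mL; streptomycin 3.713 mL; L-proline 4.060 g; ferric chloride 14.450 mL; cellobiose 35.292 g

Scale factor relative to 1 L: 2.04.
arabinose: 0.607 g per 100 mL × 2040 mL ÷ 100 = 12.383 g
magnesium sulfate: C1V1 = C2V2 → 5.31 mM × 2040 mL ÷ 940 mM = 11.524 mL
streptomycin: C1V1 = C2V2 → 182 µg/mL × 2040 mL ÷ 100000 µg/mL = 3.713 mL
L-proline: 0.199 g per 100 mL × 2040 mL ÷ 100 = 4.060 g
ferric chloride: V = C2·V2/C1 = 0.612 mM × 2040 mL ÷ 86.4 mM = 14.450 mL
cellobiose: 17.3 g/L × 2.04 L = 35.292 g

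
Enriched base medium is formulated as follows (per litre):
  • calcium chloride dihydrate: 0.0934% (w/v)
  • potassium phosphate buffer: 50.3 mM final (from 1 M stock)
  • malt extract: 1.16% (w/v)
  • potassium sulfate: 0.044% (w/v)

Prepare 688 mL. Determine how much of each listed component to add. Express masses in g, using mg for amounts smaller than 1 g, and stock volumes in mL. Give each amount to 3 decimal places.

calcium chloride dihydrate 642.592 mg; potassium phosphate buffer 34.606 mL; malt extract 7.981 g; potassium sulfate 302.720 mg

Target volume = 688 mL = 0.688 L.
calcium chloride dihydrate: 0.0934% w/v = 0.934 g/L → 0.934 × 0.688 L = 0.642592 g = 642.592 mg
potassium phosphate buffer: C1V1 = C2V2 → 50.3 mM × 688 mL ÷ 1000 mM = 34.606 mL
malt extract: 1.16% w/v = 11.6 g/L → 11.6 × 0.688 L = 7.981 g
potassium sulfate: 0.044% w/v = 0.44 g/L → 0.44 × 0.688 L = 0.30272 g = 302.720 mg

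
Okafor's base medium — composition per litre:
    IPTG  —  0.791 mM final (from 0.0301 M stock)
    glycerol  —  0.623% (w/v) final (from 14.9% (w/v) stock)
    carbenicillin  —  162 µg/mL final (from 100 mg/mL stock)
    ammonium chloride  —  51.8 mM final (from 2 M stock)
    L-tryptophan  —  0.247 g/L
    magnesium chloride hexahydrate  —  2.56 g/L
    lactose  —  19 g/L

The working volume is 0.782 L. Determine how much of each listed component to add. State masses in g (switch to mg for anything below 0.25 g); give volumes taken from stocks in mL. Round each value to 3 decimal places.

IPTG 20.550 mL; glycerol 32.697 mL; carbenicillin 1.267 mL; ammonium chloride 20.254 mL; L-tryptophan 193.154 mg; magnesium chloride hexahydrate 2.002 g; lactose 14.858 g

Working volume: 0.782 L.
IPTG: V = C2·V2/C1 = 0.791 mM × 782 mL ÷ 30.1 mM = 20.550 mL
glycerol: V = C2·V2/C1 = 0.623% ÷ 14.9% × 782 mL = 32.697 mL
carbenicillin: dilute stock: 162 µg/mL × 782 mL ÷ 100000 µg/mL = 1.267 mL
ammonium chloride: V = C2·V2/C1 = 51.8 mM × 782 mL ÷ 2000 mM = 20.254 mL
L-tryptophan: 0.247 g/L × 0.782 L = 0.193154 g = 193.154 mg
magnesium chloride hexahydrate: 2.56 g/L × 0.782 L = 2.002 g
lactose: 19 g/L × 0.782 L = 14.858 g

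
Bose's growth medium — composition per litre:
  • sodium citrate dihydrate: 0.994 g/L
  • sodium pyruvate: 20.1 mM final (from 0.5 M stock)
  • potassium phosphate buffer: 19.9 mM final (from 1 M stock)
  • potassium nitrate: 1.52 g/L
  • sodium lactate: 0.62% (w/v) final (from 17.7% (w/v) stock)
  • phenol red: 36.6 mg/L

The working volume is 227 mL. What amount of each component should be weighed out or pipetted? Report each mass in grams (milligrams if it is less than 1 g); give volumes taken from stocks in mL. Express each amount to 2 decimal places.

Target volume = 227 mL = 0.227 L.
sodium citrate dihydrate: 0.994 g/L × 0.227 L = 0.225638 g = 225.64 mg
sodium pyruvate: dilute stock: 20.1 mM × 227 mL ÷ 500 mM = 9.13 mL
potassium phosphate buffer: C1V1 = C2V2 → 19.9 mM × 227 mL ÷ 1000 mM = 4.52 mL
potassium nitrate: 1.52 g/L × 0.227 L = 0.34504 g = 345.04 mg
sodium lactate: V = C2·V2/C1 = 0.62% ÷ 17.7% × 227 mL = 7.95 mL
phenol red: 36.6 mg/L × 0.227 L = 8.31 mg

sodium citrate dihydrate 225.64 mg; sodium pyruvate 9.13 mL; potassium phosphate buffer 4.52 mL; potassium nitrate 345.04 mg; sodium lactate 7.95 mL; phenol red 8.31 mg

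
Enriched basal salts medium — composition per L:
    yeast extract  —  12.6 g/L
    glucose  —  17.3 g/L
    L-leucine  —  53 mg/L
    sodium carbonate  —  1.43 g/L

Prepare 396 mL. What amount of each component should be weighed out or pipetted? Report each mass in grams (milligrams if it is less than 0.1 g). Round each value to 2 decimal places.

yeast extract 4.99 g; glucose 6.85 g; L-leucine 20.99 mg; sodium carbonate 0.57 g

Working volume: 396 mL = 0.396 L.
yeast extract: 12.6 g/L × 0.396 L = 4.99 g
glucose: 17.3 g/L × 0.396 L = 6.85 g
L-leucine: 53 mg/L × 0.396 L = 20.99 mg
sodium carbonate: 1.43 g/L × 0.396 L = 0.57 g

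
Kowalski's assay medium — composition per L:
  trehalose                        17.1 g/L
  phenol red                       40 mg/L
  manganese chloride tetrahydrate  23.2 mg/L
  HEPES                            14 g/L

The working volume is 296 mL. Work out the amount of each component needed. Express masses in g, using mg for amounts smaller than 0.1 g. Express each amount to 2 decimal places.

Target volume = 296 mL = 0.296 L.
trehalose: 17.1 g/L × 0.296 L = 5.06 g
phenol red: 40 mg/L × 0.296 L = 11.84 mg
manganese chloride tetrahydrate: 23.2 mg/L × 0.296 L = 6.87 mg
HEPES: 14 g/L × 0.296 L = 4.14 g

trehalose 5.06 g; phenol red 11.84 mg; manganese chloride tetrahydrate 6.87 mg; HEPES 4.14 g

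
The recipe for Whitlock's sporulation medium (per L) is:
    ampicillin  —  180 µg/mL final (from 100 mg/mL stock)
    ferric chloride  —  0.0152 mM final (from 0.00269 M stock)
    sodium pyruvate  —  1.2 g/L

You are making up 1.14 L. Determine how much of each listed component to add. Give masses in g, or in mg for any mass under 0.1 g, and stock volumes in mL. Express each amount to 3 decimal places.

ampicillin 2.052 mL; ferric chloride 6.442 mL; sodium pyruvate 1.368 g

Scale factor relative to 1 L: 1.14.
ampicillin: dilute stock: 180 µg/mL × 1140 mL ÷ 100000 µg/mL = 2.052 mL
ferric chloride: V = C2·V2/C1 = 0.0152 mM × 1140 mL ÷ 2.69 mM = 6.442 mL
sodium pyruvate: 1.2 g/L × 1.14 L = 1.368 g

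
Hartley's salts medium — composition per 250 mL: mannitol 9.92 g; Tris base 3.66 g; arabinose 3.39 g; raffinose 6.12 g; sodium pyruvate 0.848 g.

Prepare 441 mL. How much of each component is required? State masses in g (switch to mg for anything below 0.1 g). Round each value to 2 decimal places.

mannitol 17.50 g; Tris base 6.46 g; arabinose 5.98 g; raffinose 10.80 g; sodium pyruvate 1.50 g

Scale factor = 441 mL / 250 mL = 1.764.
mannitol: 9.92 g × (441 mL / 250 mL) = 17.50 g
Tris base: 3.66 g × (441 mL / 250 mL) = 6.46 g
arabinose: 3.39 g × (441 mL / 250 mL) = 5.98 g
raffinose: 6.12 g × (441 mL / 250 mL) = 10.80 g
sodium pyruvate: 0.848 g × (441 mL / 250 mL) = 1.50 g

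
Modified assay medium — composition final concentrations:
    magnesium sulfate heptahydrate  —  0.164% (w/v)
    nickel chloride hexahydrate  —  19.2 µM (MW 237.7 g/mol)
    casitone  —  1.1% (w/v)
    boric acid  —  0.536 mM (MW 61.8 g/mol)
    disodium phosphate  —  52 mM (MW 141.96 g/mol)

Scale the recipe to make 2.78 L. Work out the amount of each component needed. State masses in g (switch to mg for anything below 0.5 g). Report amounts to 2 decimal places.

Working volume: 2.78 L.
magnesium sulfate heptahydrate: 0.164 g per 100 mL × 2780 mL ÷ 100 = 4.56 g
nickel chloride hexahydrate: 19.2 µmol/L × 237.7 g/mol × 2.78 L ÷ 1000 = 12.69 mg
casitone: 1.1% w/v = 11 g/L → 11 × 2.78 L = 30.58 g
boric acid: 0.536 mmol/L × 61.8 mg/mmol × 2.78 L = 92.09 mg
disodium phosphate: 52 mmol/L × 141.96 g/mol × 2.78 L ÷ 1000 = 20.52 g

magnesium sulfate heptahydrate 4.56 g; nickel chloride hexahydrate 12.69 mg; casitone 30.58 g; boric acid 92.09 mg; disodium phosphate 20.52 g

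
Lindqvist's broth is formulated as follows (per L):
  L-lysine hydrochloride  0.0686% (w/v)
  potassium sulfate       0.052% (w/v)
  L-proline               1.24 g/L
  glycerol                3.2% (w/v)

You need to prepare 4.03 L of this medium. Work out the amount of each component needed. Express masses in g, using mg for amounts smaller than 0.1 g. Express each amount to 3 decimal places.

L-lysine hydrochloride 2.765 g; potassium sulfate 2.096 g; L-proline 4.997 g; glycerol 128.960 g

Scale factor relative to 1 L: 4.03.
L-lysine hydrochloride: 0.0686 g per 100 mL × 4030 mL ÷ 100 = 2.765 g
potassium sulfate: 0.052% w/v = 0.52 g/L → 0.52 × 4.03 L = 2.096 g
L-proline: 1.24 g/L × 4.03 L = 4.997 g
glycerol: 3.2 g per 100 mL × 4030 mL ÷ 100 = 128.960 g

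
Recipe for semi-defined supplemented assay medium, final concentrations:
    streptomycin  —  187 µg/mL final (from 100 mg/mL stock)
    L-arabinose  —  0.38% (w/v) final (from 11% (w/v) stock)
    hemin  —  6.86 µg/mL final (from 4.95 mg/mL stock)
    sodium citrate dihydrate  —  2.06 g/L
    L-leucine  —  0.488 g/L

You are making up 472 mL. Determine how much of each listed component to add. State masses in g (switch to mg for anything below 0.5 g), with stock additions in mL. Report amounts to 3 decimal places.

Target volume = 472 mL = 0.472 L.
streptomycin: C1V1 = C2V2 → 187 µg/mL × 472 mL ÷ 100000 µg/mL = 0.883 mL
L-arabinose: dilute stock: 0.38% ÷ 11% × 472 mL = 16.305 mL
hemin: V = C2·V2/C1 = 6.86 µg/mL × 472 mL ÷ 4950 µg/mL = 0.654 mL
sodium citrate dihydrate: 2.06 g/L × 0.472 L = 0.972 g
L-leucine: 0.488 g/L × 0.472 L = 0.230336 g = 230.336 mg

streptomycin 0.883 mL; L-arabinose 16.305 mL; hemin 0.654 mL; sodium citrate dihydrate 0.972 g; L-leucine 230.336 mg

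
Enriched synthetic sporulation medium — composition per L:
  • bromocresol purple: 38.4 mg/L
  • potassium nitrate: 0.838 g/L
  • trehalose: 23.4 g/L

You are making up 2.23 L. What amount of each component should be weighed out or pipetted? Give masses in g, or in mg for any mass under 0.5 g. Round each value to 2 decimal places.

bromocresol purple 85.63 mg; potassium nitrate 1.87 g; trehalose 52.18 g

Working volume: 2.23 L.
bromocresol purple: 38.4 mg/L × 2.23 L = 85.63 mg
potassium nitrate: 0.838 g/L × 2.23 L = 1.87 g
trehalose: 23.4 g/L × 2.23 L = 52.18 g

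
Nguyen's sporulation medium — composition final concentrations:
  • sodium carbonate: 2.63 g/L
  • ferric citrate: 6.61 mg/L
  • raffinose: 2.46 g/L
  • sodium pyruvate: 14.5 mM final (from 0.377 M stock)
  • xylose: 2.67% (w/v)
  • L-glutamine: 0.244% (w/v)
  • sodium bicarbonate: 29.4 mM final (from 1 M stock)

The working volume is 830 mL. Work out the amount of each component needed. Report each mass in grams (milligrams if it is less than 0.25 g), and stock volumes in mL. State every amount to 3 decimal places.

Working volume: 830 mL = 0.83 L.
sodium carbonate: 2.63 g/L × 0.83 L = 2.183 g
ferric citrate: 6.61 mg/L × 0.83 L = 5.486 mg
raffinose: 2.46 g/L × 0.83 L = 2.042 g
sodium pyruvate: C1V1 = C2V2 → 14.5 mM × 830 mL ÷ 377 mM = 31.923 mL
xylose: 2.67 g per 100 mL × 830 mL ÷ 100 = 22.161 g
L-glutamine: 0.244% w/v = 2.44 g/L → 2.44 × 0.83 L = 2.025 g
sodium bicarbonate: dilute stock: 29.4 mM × 830 mL ÷ 1000 mM = 24.402 mL

sodium carbonate 2.183 g; ferric citrate 5.486 mg; raffinose 2.042 g; sodium pyruvate 31.923 mL; xylose 22.161 g; L-glutamine 2.025 g; sodium bicarbonate 24.402 mL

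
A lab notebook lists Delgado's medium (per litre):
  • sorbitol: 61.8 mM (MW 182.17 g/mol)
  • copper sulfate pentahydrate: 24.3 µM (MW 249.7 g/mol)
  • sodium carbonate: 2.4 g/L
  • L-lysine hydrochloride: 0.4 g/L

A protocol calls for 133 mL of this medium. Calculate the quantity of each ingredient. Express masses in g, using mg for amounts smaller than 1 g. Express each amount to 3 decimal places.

sorbitol 1.497 g; copper sulfate pentahydrate 0.807 mg; sodium carbonate 319.200 mg; L-lysine hydrochloride 53.200 mg

Target volume = 133 mL = 0.133 L.
sorbitol: 61.8 mmol/L × 182.17 g/mol × 0.133 L ÷ 1000 = 1.497 g
copper sulfate pentahydrate: 24.3 µmol/L × 249.7 g/mol × 0.133 L ÷ 1000 = 0.807 mg
sodium carbonate: 2.4 g/L × 0.133 L = 0.3192 g = 319.200 mg
L-lysine hydrochloride: 0.4 g/L × 0.133 L = 0.0532 g = 53.200 mg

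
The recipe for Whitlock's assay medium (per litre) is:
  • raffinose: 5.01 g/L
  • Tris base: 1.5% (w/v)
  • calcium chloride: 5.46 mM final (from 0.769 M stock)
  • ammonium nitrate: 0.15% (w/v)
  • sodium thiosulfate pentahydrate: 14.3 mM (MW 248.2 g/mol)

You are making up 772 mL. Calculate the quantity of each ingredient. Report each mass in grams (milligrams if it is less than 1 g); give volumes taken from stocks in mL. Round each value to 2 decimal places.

Target volume = 772 mL = 0.772 L.
raffinose: 5.01 g/L × 0.772 L = 3.87 g
Tris base: 1.5% w/v = 15 g/L → 15 × 0.772 L = 11.58 g
calcium chloride: V = C2·V2/C1 = 5.46 mM × 772 mL ÷ 769 mM = 5.48 mL
ammonium nitrate: 0.15 g per 100 mL × 772 mL ÷ 100 = 1.16 g
sodium thiosulfate pentahydrate: 14.3 mmol/L × 248.2 g/mol × 0.772 L ÷ 1000 = 2.74 g

raffinose 3.87 g; Tris base 11.58 g; calcium chloride 5.48 mL; ammonium nitrate 1.16 g; sodium thiosulfate pentahydrate 2.74 g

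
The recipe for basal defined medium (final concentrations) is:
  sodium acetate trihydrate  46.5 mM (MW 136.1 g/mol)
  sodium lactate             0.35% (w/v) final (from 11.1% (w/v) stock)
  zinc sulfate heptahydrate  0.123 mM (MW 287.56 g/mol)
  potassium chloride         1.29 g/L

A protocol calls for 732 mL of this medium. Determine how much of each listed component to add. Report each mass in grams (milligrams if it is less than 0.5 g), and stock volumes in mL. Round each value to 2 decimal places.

sodium acetate trihydrate 4.63 g; sodium lactate 23.08 mL; zinc sulfate heptahydrate 25.89 mg; potassium chloride 0.94 g

Scale factor relative to 1 L: 0.732.
sodium acetate trihydrate: 46.5 mmol/L × 136.1 g/mol × 0.732 L ÷ 1000 = 4.63 g
sodium lactate: dilute stock: 0.35% ÷ 11.1% × 732 mL = 23.08 mL
zinc sulfate heptahydrate: 0.123 mmol/L × 287.56 mg/mmol × 0.732 L = 25.89 mg
potassium chloride: 1.29 g/L × 0.732 L = 0.94 g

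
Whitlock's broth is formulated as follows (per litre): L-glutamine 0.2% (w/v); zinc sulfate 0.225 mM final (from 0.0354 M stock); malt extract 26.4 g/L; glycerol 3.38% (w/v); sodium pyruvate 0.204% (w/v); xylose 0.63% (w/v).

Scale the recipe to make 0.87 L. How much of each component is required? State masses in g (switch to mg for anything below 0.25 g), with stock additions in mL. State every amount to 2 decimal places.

L-glutamine 1.74 g; zinc sulfate 5.53 mL; malt extract 22.97 g; glycerol 29.41 g; sodium pyruvate 1.77 g; xylose 5.48 g

Working volume: 0.87 L.
L-glutamine: 0.2% w/v = 2 g/L → 2 × 0.87 L = 1.74 g
zinc sulfate: V = C2·V2/C1 = 0.225 mM × 870 mL ÷ 35.4 mM = 5.53 mL
malt extract: 26.4 g/L × 0.87 L = 22.97 g
glycerol: 3.38 g per 100 mL × 870 mL ÷ 100 = 29.41 g
sodium pyruvate: 0.204% w/v = 2.04 g/L → 2.04 × 0.87 L = 1.77 g
xylose: 0.63 g per 100 mL × 870 mL ÷ 100 = 5.48 g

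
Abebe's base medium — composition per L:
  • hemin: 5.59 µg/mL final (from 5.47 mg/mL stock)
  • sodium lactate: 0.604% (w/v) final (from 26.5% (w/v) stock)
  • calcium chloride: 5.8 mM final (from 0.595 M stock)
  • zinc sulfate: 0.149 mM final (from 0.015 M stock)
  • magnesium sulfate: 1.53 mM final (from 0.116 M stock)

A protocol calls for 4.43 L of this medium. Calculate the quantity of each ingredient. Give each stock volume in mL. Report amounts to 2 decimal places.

Working volume: 4.43 L.
hemin: C1V1 = C2V2 → 5.59 µg/mL × 4430 mL ÷ 5470 µg/mL = 4.53 mL
sodium lactate: V = C2·V2/C1 = 0.604% ÷ 26.5% × 4430 mL = 100.97 mL
calcium chloride: dilute stock: 5.8 mM × 4430 mL ÷ 595 mM = 43.18 mL
zinc sulfate: dilute stock: 0.149 mM × 4430 mL ÷ 15 mM = 44.00 mL
magnesium sulfate: V = C2·V2/C1 = 1.53 mM × 4430 mL ÷ 116 mM = 58.43 mL

hemin 4.53 mL; sodium lactate 100.97 mL; calcium chloride 43.18 mL; zinc sulfate 44.00 mL; magnesium sulfate 58.43 mL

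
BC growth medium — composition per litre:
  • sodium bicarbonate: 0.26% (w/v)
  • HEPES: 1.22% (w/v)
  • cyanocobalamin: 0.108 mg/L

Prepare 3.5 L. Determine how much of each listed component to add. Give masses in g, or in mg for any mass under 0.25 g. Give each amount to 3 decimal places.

Scale factor relative to 1 L: 3.5.
sodium bicarbonate: 0.26% w/v = 2.6 g/L → 2.6 × 3.5 L = 9.100 g
HEPES: 1.22 g per 100 mL × 3500 mL ÷ 100 = 42.700 g
cyanocobalamin: 0.108 mg/L × 3.5 L = 0.378 mg

sodium bicarbonate 9.100 g; HEPES 42.700 g; cyanocobalamin 0.378 mg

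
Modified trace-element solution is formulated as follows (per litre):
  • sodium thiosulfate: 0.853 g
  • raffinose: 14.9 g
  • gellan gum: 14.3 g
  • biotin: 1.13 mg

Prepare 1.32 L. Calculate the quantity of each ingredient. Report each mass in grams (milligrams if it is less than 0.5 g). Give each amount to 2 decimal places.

sodium thiosulfate 1.13 g; raffinose 19.67 g; gellan gum 18.88 g; biotin 1.49 mg

Ratio of target to recipe volume: 1320 / 1000 = 1.32.
sodium thiosulfate: 0.853 g × (1320 mL / 1000 mL) = 1.13 g
raffinose: 14.9 g × (1320 mL / 1000 mL) = 19.67 g
gellan gum: 14.3 g × (1320 mL / 1000 mL) = 18.88 g
biotin: 1.13 mg × (1320 mL / 1000 mL) = 1.49 mg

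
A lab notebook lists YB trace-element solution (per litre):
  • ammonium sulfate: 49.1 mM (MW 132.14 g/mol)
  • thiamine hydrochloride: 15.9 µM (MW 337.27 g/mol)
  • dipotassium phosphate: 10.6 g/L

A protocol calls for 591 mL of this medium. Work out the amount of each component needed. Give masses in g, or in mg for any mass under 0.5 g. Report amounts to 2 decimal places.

ammonium sulfate 3.83 g; thiamine hydrochloride 3.17 mg; dipotassium phosphate 6.26 g

Scale factor relative to 1 L: 0.591.
ammonium sulfate: 49.1 mmol/L × 132.14 g/mol × 0.591 L ÷ 1000 = 3.83 g
thiamine hydrochloride: 15.9 µmol/L × 337.27 g/mol × 0.591 L ÷ 1000 = 3.17 mg
dipotassium phosphate: 10.6 g/L × 0.591 L = 6.26 g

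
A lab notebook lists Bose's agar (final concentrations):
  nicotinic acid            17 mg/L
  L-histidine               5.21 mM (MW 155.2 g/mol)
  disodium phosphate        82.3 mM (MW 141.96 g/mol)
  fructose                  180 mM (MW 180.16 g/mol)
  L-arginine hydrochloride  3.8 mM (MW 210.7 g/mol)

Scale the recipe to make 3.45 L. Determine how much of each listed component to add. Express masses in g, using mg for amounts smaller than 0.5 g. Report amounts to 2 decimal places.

Working volume: 3.45 L.
nicotinic acid: 17 mg/L × 3.45 L = 58.65 mg
L-histidine: 5.21 mmol/L × 155.2 g/mol × 3.45 L ÷ 1000 = 2.79 g
disodium phosphate: 82.3 mmol/L × 141.96 g/mol × 3.45 L ÷ 1000 = 40.31 g
fructose: 180 mmol/L × 180.16 g/mol × 3.45 L ÷ 1000 = 111.88 g
L-arginine hydrochloride: 3.8 mmol/L × 210.7 g/mol × 3.45 L ÷ 1000 = 2.76 g

nicotinic acid 58.65 mg; L-histidine 2.79 g; disodium phosphate 40.31 g; fructose 111.88 g; L-arginine hydrochloride 2.76 g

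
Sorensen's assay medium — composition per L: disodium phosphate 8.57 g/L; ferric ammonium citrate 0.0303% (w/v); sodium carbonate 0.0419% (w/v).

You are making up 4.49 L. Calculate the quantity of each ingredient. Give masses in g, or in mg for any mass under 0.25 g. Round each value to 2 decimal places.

disodium phosphate 38.48 g; ferric ammonium citrate 1.36 g; sodium carbonate 1.88 g

Working volume: 4.49 L.
disodium phosphate: 8.57 g/L × 4.49 L = 38.48 g
ferric ammonium citrate: 0.0303 g per 100 mL × 4490 mL ÷ 100 = 1.36 g
sodium carbonate: 0.0419% w/v = 0.419 g/L → 0.419 × 4.49 L = 1.88 g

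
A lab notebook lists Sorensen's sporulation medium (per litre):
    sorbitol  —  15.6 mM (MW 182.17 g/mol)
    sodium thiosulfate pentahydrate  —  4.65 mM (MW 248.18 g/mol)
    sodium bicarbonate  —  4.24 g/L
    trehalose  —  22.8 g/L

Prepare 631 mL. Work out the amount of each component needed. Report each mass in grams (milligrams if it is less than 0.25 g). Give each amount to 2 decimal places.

sorbitol 1.79 g; sodium thiosulfate pentahydrate 0.73 g; sodium bicarbonate 2.68 g; trehalose 14.39 g

Scale factor relative to 1 L: 0.631.
sorbitol: 15.6 mmol/L × 182.17 g/mol × 0.631 L ÷ 1000 = 1.79 g
sodium thiosulfate pentahydrate: 4.65 mmol/L × 248.18 g/mol × 0.631 L ÷ 1000 = 0.73 g
sodium bicarbonate: 4.24 g/L × 0.631 L = 2.68 g
trehalose: 22.8 g/L × 0.631 L = 14.39 g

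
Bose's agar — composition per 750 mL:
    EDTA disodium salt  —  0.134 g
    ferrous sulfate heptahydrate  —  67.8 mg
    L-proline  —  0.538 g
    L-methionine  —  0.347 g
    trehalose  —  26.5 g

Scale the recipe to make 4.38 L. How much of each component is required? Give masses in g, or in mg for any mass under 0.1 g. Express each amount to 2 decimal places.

EDTA disodium salt 0.78 g; ferrous sulfate heptahydrate 0.40 g; L-proline 3.14 g; L-methionine 2.03 g; trehalose 154.76 g

Ratio of target to recipe volume: 4380 / 750 = 5.84.
EDTA disodium salt: 0.134 g × (4380 mL / 750 mL) = 0.78 g
ferrous sulfate heptahydrate: 67.8 mg × (4380 mL / 750 mL) = 395.952 mg = 0.40 g
L-proline: 0.538 g × (4380 mL / 750 mL) = 3.14 g
L-methionine: 0.347 g × (4380 mL / 750 mL) = 2.03 g
trehalose: 26.5 g × (4380 mL / 750 mL) = 154.76 g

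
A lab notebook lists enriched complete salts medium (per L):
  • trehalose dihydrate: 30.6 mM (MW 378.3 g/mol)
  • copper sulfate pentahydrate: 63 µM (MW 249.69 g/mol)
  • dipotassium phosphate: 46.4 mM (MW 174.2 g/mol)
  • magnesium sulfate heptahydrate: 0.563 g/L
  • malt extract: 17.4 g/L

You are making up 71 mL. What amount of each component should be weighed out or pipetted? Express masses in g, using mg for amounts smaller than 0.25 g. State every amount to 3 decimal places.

trehalose dihydrate 0.822 g; copper sulfate pentahydrate 1.117 mg; dipotassium phosphate 0.574 g; magnesium sulfate heptahydrate 39.973 mg; malt extract 1.235 g

Scale factor relative to 1 L: 0.071.
trehalose dihydrate: 30.6 mmol/L × 378.3 g/mol × 0.071 L ÷ 1000 = 0.822 g
copper sulfate pentahydrate: 63 µmol/L × 249.69 g/mol × 0.071 L ÷ 1000 = 1.117 mg
dipotassium phosphate: 46.4 mmol/L × 174.2 g/mol × 0.071 L ÷ 1000 = 0.574 g
magnesium sulfate heptahydrate: 0.563 g/L × 0.071 L = 0.039973 g = 39.973 mg
malt extract: 17.4 g/L × 0.071 L = 1.235 g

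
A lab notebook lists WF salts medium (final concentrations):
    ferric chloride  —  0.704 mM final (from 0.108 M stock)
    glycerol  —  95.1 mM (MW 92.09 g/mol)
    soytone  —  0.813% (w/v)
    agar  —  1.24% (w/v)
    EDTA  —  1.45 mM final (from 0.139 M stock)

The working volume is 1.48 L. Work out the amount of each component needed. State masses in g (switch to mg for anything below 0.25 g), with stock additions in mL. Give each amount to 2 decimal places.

Working volume: 1.48 L.
ferric chloride: C1V1 = C2V2 → 0.704 mM × 1480 mL ÷ 108 mM = 9.65 mL
glycerol: 95.1 mmol/L × 92.09 g/mol × 1.48 L ÷ 1000 = 12.96 g
soytone: 0.813% w/v = 8.13 g/L → 8.13 × 1.48 L = 12.03 g
agar: 1.24 g per 100 mL × 1480 mL ÷ 100 = 18.35 g
EDTA: dilute stock: 1.45 mM × 1480 mL ÷ 139 mM = 15.44 mL

ferric chloride 9.65 mL; glycerol 12.96 g; soytone 12.03 g; agar 18.35 g; EDTA 15.44 mL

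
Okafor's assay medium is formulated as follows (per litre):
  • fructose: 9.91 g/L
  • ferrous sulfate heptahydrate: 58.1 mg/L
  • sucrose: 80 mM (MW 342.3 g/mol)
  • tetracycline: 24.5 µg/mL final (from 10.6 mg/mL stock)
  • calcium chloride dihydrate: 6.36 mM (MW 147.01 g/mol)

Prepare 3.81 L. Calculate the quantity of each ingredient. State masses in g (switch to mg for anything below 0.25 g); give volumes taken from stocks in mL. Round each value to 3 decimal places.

Scale factor relative to 1 L: 3.81.
fructose: 9.91 g/L × 3.81 L = 37.757 g
ferrous sulfate heptahydrate: 58.1 mg/L × 3.81 L = 221.361 mg
sucrose: 80 mmol/L × 342.3 g/mol × 3.81 L ÷ 1000 = 104.333 g
tetracycline: V = C2·V2/C1 = 24.5 µg/mL × 3810 mL ÷ 10600 µg/mL = 8.806 mL
calcium chloride dihydrate: 6.36 mmol/L × 147.01 g/mol × 3.81 L ÷ 1000 = 3.562 g

fructose 37.757 g; ferrous sulfate heptahydrate 221.361 mg; sucrose 104.333 g; tetracycline 8.806 mL; calcium chloride dihydrate 3.562 g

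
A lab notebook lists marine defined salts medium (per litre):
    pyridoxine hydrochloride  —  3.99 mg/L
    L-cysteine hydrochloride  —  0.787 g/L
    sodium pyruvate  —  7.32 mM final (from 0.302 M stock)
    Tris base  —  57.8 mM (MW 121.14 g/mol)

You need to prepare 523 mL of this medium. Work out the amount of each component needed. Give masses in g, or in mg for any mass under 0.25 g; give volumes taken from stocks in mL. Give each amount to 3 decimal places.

Working volume: 523 mL = 0.523 L.
pyridoxine hydrochloride: 3.99 mg/L × 0.523 L = 2.087 mg
L-cysteine hydrochloride: 0.787 g/L × 0.523 L = 0.412 g
sodium pyruvate: dilute stock: 7.32 mM × 523 mL ÷ 302 mM = 12.677 mL
Tris base: 57.8 mmol/L × 121.14 g/mol × 0.523 L ÷ 1000 = 3.662 g

pyridoxine hydrochloride 2.087 mg; L-cysteine hydrochloride 0.412 g; sodium pyruvate 12.677 mL; Tris base 3.662 g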